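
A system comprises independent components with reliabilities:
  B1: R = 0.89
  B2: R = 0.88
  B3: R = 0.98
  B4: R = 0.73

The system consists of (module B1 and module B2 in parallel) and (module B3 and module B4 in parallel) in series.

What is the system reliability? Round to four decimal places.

0.9815

Parallel (B1 and B2): 1 − (1 − 0.890000)(1 − 0.880000) = 0.986800
Parallel (B3 and B4): 1 − (1 − 0.980000)(1 − 0.730000) = 0.994600
Series ([0.986800] and [0.994600]): 0.986800 × 0.994600 = 0.9815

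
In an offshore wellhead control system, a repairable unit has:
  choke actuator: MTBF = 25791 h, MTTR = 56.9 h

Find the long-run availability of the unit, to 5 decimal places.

0.99780

A(choke actuator) = MTBF/(MTBF+MTTR) = 25791/(25791+56.9) = 0.99780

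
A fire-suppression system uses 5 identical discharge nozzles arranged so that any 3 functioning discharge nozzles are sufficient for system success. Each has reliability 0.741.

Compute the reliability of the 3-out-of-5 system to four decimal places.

R = Σ_{i=3}^{5} C(5,i) p^i (1−p)^{5−i} with p = 0.741
C(5,3)·0.741^3·0.259^2 = 0.272932
C(5,4)·0.741^4·0.259^1 = 0.390429
C(5,5)·0.741^5·0.259^0 = 0.223404
Sum = 0.8868

0.8868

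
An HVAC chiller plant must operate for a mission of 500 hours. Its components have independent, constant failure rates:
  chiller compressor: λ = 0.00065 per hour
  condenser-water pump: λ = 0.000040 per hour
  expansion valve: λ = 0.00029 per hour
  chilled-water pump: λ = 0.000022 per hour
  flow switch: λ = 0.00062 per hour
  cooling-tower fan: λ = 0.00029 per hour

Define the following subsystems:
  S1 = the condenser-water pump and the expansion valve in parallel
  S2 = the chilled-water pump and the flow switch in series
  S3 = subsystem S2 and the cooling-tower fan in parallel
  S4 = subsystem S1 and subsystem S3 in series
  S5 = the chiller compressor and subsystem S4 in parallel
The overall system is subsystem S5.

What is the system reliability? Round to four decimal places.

0.9890

R(chiller compressor) = exp(−0.00065 × 500) = 0.722527
R(condenser-water pump) = exp(−0.000040 × 500) = 0.980199
R(expansion valve) = exp(−0.00029 × 500) = 0.865022
R(chilled-water pump) = exp(−0.000022 × 500) = 0.989060
R(flow switch) = exp(−0.00062 × 500) = 0.733447
R(cooling-tower fan) = exp(−0.00029 × 500) = 0.865022
Parallel (condenser-water pump and expansion valve): 1 − (1 − 0.980199)(1 − 0.865022) = 0.997327
Series (chilled-water pump and flow switch): 0.989060 × 0.733447 = 0.725423
Parallel ([0.725423] and cooling-tower fan): 1 − (1 − 0.725423)(1 − 0.865022) = 0.962938
Series ([0.997327] and [0.962938]): 0.997327 × 0.962938 = 0.960364
Parallel (chiller compressor and [0.960364]): 1 − (1 − 0.722527)(1 − 0.960364) = 0.9890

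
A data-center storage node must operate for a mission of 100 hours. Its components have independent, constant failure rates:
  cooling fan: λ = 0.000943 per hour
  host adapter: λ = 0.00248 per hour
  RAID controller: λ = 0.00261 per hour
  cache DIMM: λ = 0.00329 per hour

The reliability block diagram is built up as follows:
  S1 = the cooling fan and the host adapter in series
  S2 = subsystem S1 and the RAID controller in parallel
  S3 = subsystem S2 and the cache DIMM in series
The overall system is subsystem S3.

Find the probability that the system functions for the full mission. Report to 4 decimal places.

R(cooling fan) = exp(−0.000943 × 100) = 0.910010
R(host adapter) = exp(−0.00248 × 100) = 0.780360
R(RAID controller) = exp(−0.00261 × 100) = 0.770281
R(cache DIMM) = exp(−0.00329 × 100) = 0.719643
Series (cooling fan and host adapter): 0.910010 × 0.780360 = 0.710135
Parallel ([0.710135] and RAID controller): 1 − (1 − 0.710135)(1 − 0.770281) = 0.933413
Series ([0.933413] and cache DIMM): 0.933413 × 0.719643 = 0.6717

0.6717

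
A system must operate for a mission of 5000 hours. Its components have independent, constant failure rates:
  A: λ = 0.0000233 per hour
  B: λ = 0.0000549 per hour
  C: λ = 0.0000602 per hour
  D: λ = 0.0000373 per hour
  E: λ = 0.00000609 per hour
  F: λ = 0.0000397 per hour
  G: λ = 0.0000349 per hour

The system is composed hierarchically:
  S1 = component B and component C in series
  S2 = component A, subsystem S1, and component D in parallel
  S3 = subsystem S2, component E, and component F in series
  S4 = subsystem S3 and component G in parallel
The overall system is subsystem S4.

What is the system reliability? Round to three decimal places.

R(A) = exp(−0.0000233 × 5000) = 0.89003
R(B) = exp(−0.0000549 × 5000) = 0.75995
R(C) = exp(−0.0000602 × 5000) = 0.74008
R(D) = exp(−0.0000373 × 5000) = 0.82986
R(E) = exp(−0.00000609 × 5000) = 0.97001
R(F) = exp(−0.0000397 × 5000) = 0.81996
R(G) = exp(−0.0000349 × 5000) = 0.83988
Series (B and C): 0.75995 × 0.74008 = 0.56242
Parallel (A, [0.56242], and D): 1 − (1 − 0.89003)(1 − 0.56242)(1 − 0.82986) = 0.99181
Series ([0.99181], E, and F): 0.99181 × 0.97001 × 0.81996 = 0.78886
Parallel ([0.78886] and G): 1 − (1 − 0.78886)(1 − 0.83988) = 0.966

0.966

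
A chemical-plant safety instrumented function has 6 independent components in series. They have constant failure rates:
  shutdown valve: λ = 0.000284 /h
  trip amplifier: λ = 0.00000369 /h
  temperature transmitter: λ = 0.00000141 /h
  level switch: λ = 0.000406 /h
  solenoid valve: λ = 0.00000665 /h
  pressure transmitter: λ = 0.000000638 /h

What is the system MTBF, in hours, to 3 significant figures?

1420

Series of exponential components: λ_sys = Σ λ_i
λ_sys = 0.000284 + 0.00000369 + 0.00000141 + 0.000406 + 0.00000665 + 0.000000638 = 7.0239e-04 /h
MTBF = 1 / λ_sys = 1420 h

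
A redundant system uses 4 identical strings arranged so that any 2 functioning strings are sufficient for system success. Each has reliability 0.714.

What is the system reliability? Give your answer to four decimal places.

R = Σ_{i=2}^{4} C(4,i) p^i (1−p)^{4−i} with p = 0.714
C(4,2)·0.714^2·0.286^2 = 0.250196
C(4,3)·0.714^3·0.286^1 = 0.416410
C(4,4)·0.714^4·0.286^0 = 0.259892
Sum = 0.9265

0.9265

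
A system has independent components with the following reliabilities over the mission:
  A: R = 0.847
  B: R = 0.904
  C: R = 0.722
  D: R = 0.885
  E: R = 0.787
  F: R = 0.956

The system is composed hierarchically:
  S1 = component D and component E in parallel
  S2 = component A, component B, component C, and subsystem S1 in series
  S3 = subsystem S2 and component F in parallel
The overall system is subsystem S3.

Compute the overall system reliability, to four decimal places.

Parallel (D and E): 1 − (1 − 0.885000)(1 − 0.787000) = 0.975505
Series (A, B, C, and [0.975505]): 0.847000 × 0.904000 × 0.722000 × 0.975505 = 0.539285
Parallel ([0.539285] and F): 1 − (1 − 0.539285)(1 − 0.956000) = 0.9797

0.9797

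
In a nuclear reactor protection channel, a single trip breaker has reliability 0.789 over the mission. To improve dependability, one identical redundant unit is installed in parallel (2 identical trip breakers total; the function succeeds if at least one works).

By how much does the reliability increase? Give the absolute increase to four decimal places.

R_before = 0.789
R_after = 1 − (1 − 0.789)^2 = 0.9555
ΔR = 0.9555 − 0.789 = 0.1665

0.1665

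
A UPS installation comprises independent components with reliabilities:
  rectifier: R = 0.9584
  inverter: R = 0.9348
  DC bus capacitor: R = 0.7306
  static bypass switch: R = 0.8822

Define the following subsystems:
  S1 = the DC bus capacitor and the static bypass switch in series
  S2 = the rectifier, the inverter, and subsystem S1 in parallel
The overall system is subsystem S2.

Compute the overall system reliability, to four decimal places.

0.9990

Series (DC bus capacitor and static bypass switch): 0.730600 × 0.882200 = 0.644535
Parallel (rectifier, inverter, and [0.644535]): 1 − (1 − 0.958400)(1 − 0.934800)(1 − 0.644535) = 0.9990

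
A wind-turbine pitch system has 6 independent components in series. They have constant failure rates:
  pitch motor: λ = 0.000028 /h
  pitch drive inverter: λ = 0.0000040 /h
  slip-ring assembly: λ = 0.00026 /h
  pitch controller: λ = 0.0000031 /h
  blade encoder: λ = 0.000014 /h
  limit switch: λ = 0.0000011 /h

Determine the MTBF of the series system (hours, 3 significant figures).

Series of exponential components: λ_sys = Σ λ_i
λ_sys = 0.000028 + 0.0000040 + 0.00026 + 0.0000031 + 0.000014 + 0.0000011 = 3.1020e-04 /h
MTBF = 1 / λ_sys = 3220 h

3220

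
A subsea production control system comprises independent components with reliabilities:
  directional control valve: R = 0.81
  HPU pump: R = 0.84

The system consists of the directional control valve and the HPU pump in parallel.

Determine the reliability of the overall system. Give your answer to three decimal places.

Parallel (directional control valve and HPU pump): 1 − (1 − 0.81000)(1 − 0.84000) = 0.970

0.970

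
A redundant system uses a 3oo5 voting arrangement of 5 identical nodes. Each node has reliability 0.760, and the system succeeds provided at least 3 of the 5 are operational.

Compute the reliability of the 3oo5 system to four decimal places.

0.9067

R = Σ_{i=3}^{5} C(5,i) p^i (1−p)^{5−i} with p = 0.760
C(5,3)·0.760^3·0.240^2 = 0.252850
C(5,4)·0.760^4·0.240^1 = 0.400346
C(5,5)·0.760^5·0.240^0 = 0.253553
Sum = 0.9067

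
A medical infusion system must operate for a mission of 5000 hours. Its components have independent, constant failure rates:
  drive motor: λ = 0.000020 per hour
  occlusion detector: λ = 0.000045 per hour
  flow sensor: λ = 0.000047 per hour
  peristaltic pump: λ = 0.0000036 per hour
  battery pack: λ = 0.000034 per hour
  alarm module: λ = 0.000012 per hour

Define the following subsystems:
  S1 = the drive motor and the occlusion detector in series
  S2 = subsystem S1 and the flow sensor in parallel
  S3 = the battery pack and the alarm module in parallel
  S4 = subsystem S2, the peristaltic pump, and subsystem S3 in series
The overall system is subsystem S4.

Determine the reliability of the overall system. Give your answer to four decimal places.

R(drive motor) = exp(−0.000020 × 5000) = 0.904837
R(occlusion detector) = exp(−0.000045 × 5000) = 0.798516
R(flow sensor) = exp(−0.000047 × 5000) = 0.790571
R(peristaltic pump) = exp(−0.0000036 × 5000) = 0.982161
R(battery pack) = exp(−0.000034 × 5000) = 0.843665
R(alarm module) = exp(−0.000012 × 5000) = 0.941765
Series (drive motor and occlusion detector): 0.904837 × 0.798516 = 0.722527
Parallel ([0.722527] and flow sensor): 1 − (1 − 0.722527)(1 − 0.790571) = 0.941889
Parallel (battery pack and alarm module): 1 − (1 − 0.843665)(1 − 0.941765) = 0.990896
Series ([0.941889], peristaltic pump, and [0.990896]): 0.941889 × 0.982161 × 0.990896 = 0.9167

0.9167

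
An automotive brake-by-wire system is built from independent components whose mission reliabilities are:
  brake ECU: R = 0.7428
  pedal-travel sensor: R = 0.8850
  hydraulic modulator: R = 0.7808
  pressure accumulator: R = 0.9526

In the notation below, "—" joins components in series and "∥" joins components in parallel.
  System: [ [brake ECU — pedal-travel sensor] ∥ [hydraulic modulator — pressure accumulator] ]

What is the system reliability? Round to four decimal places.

Series (brake ECU and pedal-travel sensor): 0.742800 × 0.885000 = 0.657378
Series (hydraulic modulator and pressure accumulator): 0.780800 × 0.952600 = 0.743790
Parallel ([0.657378] and [0.743790]): 1 − (1 − 0.657378)(1 − 0.743790) = 0.9122

0.9122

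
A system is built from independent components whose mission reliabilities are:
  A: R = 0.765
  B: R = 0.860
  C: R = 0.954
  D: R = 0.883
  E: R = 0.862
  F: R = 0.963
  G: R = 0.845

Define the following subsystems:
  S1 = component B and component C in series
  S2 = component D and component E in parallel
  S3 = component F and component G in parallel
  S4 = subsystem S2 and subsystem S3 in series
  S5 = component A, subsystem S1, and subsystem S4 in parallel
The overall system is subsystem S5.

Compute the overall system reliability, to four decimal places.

Series (B and C): 0.860000 × 0.954000 = 0.820440
Parallel (D and E): 1 − (1 − 0.883000)(1 − 0.862000) = 0.983854
Parallel (F and G): 1 − (1 − 0.963000)(1 − 0.845000) = 0.994265
Series ([0.983854] and [0.994265]): 0.983854 × 0.994265 = 0.978212
Parallel (A, [0.820440], and [0.978212]): 1 − (1 − 0.765000)(1 − 0.820440)(1 − 0.978212) = 0.9991

0.9991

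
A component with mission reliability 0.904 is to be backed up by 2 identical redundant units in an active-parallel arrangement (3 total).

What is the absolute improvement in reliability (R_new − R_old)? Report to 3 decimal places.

R_before = 0.904
R_after = 1 − (1 − 0.904)^3 = 0.999
ΔR = 0.999 − 0.904 = 0.095

0.095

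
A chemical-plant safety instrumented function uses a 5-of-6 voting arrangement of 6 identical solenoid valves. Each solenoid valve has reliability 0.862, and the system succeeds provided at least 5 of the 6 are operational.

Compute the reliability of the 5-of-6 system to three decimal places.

0.804

R = Σ_{i=5}^{6} C(6,i) p^i (1−p)^{6−i} with p = 0.862
C(6,5)·0.862^5·0.138^1 = 0.39406
C(6,6)·0.862^6·0.138^0 = 0.41025
Sum = 0.804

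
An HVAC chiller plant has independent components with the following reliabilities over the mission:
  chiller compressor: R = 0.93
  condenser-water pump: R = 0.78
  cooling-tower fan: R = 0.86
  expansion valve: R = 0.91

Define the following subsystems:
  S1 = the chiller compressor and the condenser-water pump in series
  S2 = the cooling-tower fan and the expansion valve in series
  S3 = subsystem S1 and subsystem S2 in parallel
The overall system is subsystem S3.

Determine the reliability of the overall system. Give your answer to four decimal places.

Series (chiller compressor and condenser-water pump): 0.930000 × 0.780000 = 0.725400
Series (cooling-tower fan and expansion valve): 0.860000 × 0.910000 = 0.782600
Parallel ([0.725400] and [0.782600]): 1 − (1 − 0.725400)(1 − 0.782600) = 0.9403

0.9403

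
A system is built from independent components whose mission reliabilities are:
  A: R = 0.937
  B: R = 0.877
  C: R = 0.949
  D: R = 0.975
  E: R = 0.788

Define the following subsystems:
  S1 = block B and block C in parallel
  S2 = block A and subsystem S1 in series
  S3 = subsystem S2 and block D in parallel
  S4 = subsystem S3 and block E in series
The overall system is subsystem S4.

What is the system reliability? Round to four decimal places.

0.7866

Parallel (B and C): 1 − (1 − 0.877000)(1 − 0.949000) = 0.993727
Series (A and [0.993727]): 0.937000 × 0.993727 = 0.931122
Parallel ([0.931122] and D): 1 − (1 − 0.931122)(1 − 0.975000) = 0.998278
Series ([0.998278] and E): 0.998278 × 0.788000 = 0.7866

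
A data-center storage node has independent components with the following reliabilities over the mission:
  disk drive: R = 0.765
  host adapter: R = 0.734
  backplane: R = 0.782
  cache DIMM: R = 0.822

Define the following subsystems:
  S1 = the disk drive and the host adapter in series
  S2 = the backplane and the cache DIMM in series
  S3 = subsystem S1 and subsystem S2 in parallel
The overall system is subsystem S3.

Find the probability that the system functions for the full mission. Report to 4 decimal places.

0.8434

Series (disk drive and host adapter): 0.765000 × 0.734000 = 0.561510
Series (backplane and cache DIMM): 0.782000 × 0.822000 = 0.642804
Parallel ([0.561510] and [0.642804]): 1 − (1 − 0.561510)(1 − 0.642804) = 0.8434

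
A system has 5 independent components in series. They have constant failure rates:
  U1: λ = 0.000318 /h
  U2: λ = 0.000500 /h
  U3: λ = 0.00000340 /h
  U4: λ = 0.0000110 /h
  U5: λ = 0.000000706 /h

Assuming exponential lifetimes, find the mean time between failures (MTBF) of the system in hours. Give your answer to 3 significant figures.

1200

Series of exponential components: λ_sys = Σ λ_i
λ_sys = 0.000318 + 0.000500 + 0.00000340 + 0.0000110 + 0.000000706 = 8.3311e-04 /h
MTBF = 1 / λ_sys = 1200 h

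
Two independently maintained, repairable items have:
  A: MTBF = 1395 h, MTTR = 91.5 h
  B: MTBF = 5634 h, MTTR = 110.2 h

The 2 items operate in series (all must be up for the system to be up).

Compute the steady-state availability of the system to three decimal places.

A(A) = MTBF/(MTBF+MTTR) = 1395/(1395+91.5) = 0.938446
A(B) = MTBF/(MTBF+MTTR) = 5634/(5634+110.2) = 0.980815
Series availability: 0.938446 × 0.980815 = 0.920

0.920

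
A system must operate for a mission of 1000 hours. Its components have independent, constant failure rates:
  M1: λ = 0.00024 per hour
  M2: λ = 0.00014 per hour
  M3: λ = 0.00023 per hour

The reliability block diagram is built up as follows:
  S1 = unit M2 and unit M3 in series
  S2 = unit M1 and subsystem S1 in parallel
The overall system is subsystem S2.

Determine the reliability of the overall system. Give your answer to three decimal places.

0.934

R(M1) = exp(−0.00024 × 1000) = 0.78663
R(M2) = exp(−0.00014 × 1000) = 0.86936
R(M3) = exp(−0.00023 × 1000) = 0.79453
Series (M2 and M3): 0.86936 × 0.79453 = 0.69073
Parallel (M1 and [0.69073]): 1 − (1 − 0.78663)(1 − 0.69073) = 0.934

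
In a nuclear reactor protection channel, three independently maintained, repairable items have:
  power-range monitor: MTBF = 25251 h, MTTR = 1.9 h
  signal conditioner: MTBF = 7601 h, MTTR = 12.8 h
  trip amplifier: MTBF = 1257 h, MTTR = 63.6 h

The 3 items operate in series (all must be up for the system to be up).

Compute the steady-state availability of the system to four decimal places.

0.9502

A(power-range monitor) = MTBF/(MTBF+MTTR) = 25251/(25251+1.9) = 0.999925
A(signal conditioner) = MTBF/(MTBF+MTTR) = 7601/(7601+12.8) = 0.998319
A(trip amplifier) = MTBF/(MTBF+MTTR) = 1257/(1257+63.6) = 0.951840
Series availability: 0.999925 × 0.998319 × 0.951840 = 0.9502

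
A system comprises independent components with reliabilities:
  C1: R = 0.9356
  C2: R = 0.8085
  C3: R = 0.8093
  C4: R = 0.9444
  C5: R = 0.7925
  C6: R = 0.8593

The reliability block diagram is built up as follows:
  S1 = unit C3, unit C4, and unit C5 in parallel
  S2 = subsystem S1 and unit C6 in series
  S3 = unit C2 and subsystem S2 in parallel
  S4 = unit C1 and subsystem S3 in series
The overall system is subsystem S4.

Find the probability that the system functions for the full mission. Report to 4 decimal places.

Parallel (C3, C4, and C5): 1 − (1 − 0.809300)(1 − 0.944400)(1 − 0.792500) = 0.997800
Series ([0.997800] and C6): 0.997800 × 0.859300 = 0.857410
Parallel (C2 and [0.857410]): 1 − (1 − 0.808500)(1 − 0.857410) = 0.972694
Series (C1 and [0.972694]): 0.935600 × 0.972694 = 0.9101

0.9101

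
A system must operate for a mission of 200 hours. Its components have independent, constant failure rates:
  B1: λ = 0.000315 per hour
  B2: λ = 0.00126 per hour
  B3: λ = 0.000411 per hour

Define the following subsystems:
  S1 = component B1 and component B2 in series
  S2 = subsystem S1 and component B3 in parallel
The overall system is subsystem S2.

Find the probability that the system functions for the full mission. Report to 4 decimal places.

R(B1) = exp(−0.000315 × 200) = 0.938943
R(B2) = exp(−0.00126 × 200) = 0.777245
R(B3) = exp(−0.000411 × 200) = 0.921088
Series (B1 and B2): 0.938943 × 0.777245 = 0.729789
Parallel ([0.729789] and B3): 1 − (1 − 0.729789)(1 − 0.921088) = 0.9787

0.9787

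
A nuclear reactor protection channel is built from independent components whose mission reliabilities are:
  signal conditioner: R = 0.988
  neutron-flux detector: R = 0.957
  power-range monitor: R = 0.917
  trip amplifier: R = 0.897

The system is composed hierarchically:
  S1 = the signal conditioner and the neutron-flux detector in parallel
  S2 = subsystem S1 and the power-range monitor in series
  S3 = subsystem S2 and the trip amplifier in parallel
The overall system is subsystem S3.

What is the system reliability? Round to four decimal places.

Parallel (signal conditioner and neutron-flux detector): 1 − (1 − 0.988000)(1 − 0.957000) = 0.999484
Series ([0.999484] and power-range monitor): 0.999484 × 0.917000 = 0.916527
Parallel ([0.916527] and trip amplifier): 1 − (1 − 0.916527)(1 − 0.897000) = 0.9914

0.9914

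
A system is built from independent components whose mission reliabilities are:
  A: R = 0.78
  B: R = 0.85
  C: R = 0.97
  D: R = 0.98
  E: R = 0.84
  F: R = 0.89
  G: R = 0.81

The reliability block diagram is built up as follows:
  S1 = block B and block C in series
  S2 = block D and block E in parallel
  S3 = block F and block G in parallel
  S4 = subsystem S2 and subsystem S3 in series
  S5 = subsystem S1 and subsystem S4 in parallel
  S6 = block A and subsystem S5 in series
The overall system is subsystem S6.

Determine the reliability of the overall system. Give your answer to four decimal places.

Series (B and C): 0.850000 × 0.970000 = 0.824500
Parallel (D and E): 1 − (1 − 0.980000)(1 − 0.840000) = 0.996800
Parallel (F and G): 1 − (1 − 0.890000)(1 − 0.810000) = 0.979100
Series ([0.996800] and [0.979100]): 0.996800 × 0.979100 = 0.975967
Parallel ([0.824500] and [0.975967]): 1 − (1 − 0.824500)(1 − 0.975967) = 0.995782
Series (A and [0.995782]): 0.780000 × 0.995782 = 0.7767

0.7767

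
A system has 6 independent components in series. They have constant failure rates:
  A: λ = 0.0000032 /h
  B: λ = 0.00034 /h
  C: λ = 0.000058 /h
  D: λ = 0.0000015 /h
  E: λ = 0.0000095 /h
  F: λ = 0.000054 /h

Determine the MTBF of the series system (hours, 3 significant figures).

2150

Series of exponential components: λ_sys = Σ λ_i
λ_sys = 0.0000032 + 0.00034 + 0.000058 + 0.0000015 + 0.0000095 + 0.000054 = 4.6620e-04 /h
MTBF = 1 / λ_sys = 2150 h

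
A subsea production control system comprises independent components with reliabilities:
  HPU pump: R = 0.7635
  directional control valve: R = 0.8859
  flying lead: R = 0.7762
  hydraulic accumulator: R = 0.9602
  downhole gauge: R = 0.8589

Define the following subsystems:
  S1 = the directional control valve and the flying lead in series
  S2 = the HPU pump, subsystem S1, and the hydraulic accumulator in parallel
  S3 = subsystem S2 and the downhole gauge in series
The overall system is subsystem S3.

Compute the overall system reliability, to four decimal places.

Series (directional control valve and flying lead): 0.885900 × 0.776200 = 0.687636
Parallel (HPU pump, [0.687636], and hydraulic accumulator): 1 − (1 − 0.763500)(1 − 0.687636)(1 − 0.960200) = 0.997060
Series ([0.997060] and downhole gauge): 0.997060 × 0.858900 = 0.8564

0.8564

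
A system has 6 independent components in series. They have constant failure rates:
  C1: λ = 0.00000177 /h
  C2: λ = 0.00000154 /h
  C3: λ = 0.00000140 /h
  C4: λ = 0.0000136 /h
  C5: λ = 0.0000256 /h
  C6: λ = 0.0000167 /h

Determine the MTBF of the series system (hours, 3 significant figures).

Series of exponential components: λ_sys = Σ λ_i
λ_sys = 0.00000177 + 0.00000154 + 0.00000140 + 0.0000136 + 0.0000256 + 0.0000167 = 6.0610e-05 /h
MTBF = 1 / λ_sys = 16500 h

16500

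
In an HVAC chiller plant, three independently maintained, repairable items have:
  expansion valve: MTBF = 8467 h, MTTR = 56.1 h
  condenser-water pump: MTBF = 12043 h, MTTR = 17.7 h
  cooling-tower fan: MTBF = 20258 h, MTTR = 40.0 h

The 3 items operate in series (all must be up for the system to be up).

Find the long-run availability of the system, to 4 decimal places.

A(expansion valve) = MTBF/(MTBF+MTTR) = 8467/(8467+56.1) = 0.993418
A(condenser-water pump) = MTBF/(MTBF+MTTR) = 12043/(12043+17.7) = 0.998532
A(cooling-tower fan) = MTBF/(MTBF+MTTR) = 20258/(20258+40.0) = 0.998029
Series availability: 0.993418 × 0.998532 × 0.998029 = 0.9900

0.9900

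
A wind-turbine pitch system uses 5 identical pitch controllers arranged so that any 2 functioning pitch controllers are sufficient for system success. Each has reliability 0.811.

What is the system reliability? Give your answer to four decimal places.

0.9946

R = Σ_{i=2}^{5} C(5,i) p^i (1−p)^{5−i} with p = 0.811
C(5,2)·0.811^2·0.189^3 = 0.044405
C(5,3)·0.811^3·0.189^2 = 0.190540
C(5,4)·0.811^4·0.189^1 = 0.408804
C(5,5)·0.811^5·0.189^0 = 0.350836
Sum = 0.9946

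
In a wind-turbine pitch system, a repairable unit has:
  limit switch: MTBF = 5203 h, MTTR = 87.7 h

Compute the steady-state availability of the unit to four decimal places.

A(limit switch) = MTBF/(MTBF+MTTR) = 5203/(5203+87.7) = 0.9834

0.9834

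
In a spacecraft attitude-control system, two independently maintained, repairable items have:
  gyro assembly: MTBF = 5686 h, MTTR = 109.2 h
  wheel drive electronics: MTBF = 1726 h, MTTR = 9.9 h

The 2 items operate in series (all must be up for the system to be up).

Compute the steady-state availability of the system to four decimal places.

A(gyro assembly) = MTBF/(MTBF+MTTR) = 5686/(5686+109.2) = 0.981157
A(wheel drive electronics) = MTBF/(MTBF+MTTR) = 1726/(1726+9.9) = 0.994297
Series availability: 0.981157 × 0.994297 = 0.9756

0.9756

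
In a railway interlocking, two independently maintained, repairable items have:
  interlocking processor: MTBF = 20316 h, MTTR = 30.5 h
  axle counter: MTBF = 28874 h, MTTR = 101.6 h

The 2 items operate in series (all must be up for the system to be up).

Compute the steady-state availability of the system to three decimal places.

0.995

A(interlocking processor) = MTBF/(MTBF+MTTR) = 20316/(20316+30.5) = 0.998501
A(axle counter) = MTBF/(MTBF+MTTR) = 28874/(28874+101.6) = 0.996494
Series availability: 0.998501 × 0.996494 = 0.995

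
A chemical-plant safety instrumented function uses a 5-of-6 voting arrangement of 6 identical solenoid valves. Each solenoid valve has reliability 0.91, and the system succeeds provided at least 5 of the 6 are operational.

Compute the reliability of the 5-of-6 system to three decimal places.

0.905

R = Σ_{i=5}^{6} C(6,i) p^i (1−p)^{6−i} with p = 0.91
C(6,5)·0.91^5·0.09^1 = 0.33698
C(6,6)·0.91^6·0.09^0 = 0.56787
Sum = 0.905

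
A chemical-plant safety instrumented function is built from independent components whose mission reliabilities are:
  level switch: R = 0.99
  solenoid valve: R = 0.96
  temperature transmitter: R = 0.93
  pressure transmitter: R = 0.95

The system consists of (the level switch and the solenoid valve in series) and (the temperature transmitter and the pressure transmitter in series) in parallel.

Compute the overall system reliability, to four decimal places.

Series (level switch and solenoid valve): 0.990000 × 0.960000 = 0.950400
Series (temperature transmitter and pressure transmitter): 0.930000 × 0.950000 = 0.883500
Parallel ([0.950400] and [0.883500]): 1 − (1 − 0.950400)(1 − 0.883500) = 0.9942

0.9942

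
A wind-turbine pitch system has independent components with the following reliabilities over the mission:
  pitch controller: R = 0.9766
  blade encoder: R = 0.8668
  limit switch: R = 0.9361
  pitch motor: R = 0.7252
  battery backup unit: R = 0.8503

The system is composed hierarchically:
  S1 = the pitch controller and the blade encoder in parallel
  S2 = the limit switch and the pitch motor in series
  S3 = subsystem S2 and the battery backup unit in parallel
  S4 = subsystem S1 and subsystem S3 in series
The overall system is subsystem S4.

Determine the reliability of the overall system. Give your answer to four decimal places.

0.9490

Parallel (pitch controller and blade encoder): 1 − (1 − 0.976600)(1 − 0.866800) = 0.996883
Series (limit switch and pitch motor): 0.936100 × 0.725200 = 0.678860
Parallel ([0.678860] and battery backup unit): 1 − (1 − 0.678860)(1 − 0.850300) = 0.951925
Series ([0.996883] and [0.951925]): 0.996883 × 0.951925 = 0.9490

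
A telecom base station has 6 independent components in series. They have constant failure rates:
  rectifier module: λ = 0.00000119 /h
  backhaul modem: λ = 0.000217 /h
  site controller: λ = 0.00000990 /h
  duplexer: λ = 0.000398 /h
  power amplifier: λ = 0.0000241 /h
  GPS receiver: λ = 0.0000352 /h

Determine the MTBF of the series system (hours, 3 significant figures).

Series of exponential components: λ_sys = Σ λ_i
λ_sys = 0.00000119 + 0.000217 + 0.00000990 + 0.000398 + 0.0000241 + 0.0000352 = 6.8539e-04 /h
MTBF = 1 / λ_sys = 1460 h

1460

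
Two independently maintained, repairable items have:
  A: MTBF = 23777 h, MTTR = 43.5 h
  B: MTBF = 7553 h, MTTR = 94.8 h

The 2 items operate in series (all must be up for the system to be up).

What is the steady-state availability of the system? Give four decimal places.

A(A) = MTBF/(MTBF+MTTR) = 23777/(23777+43.5) = 0.998174
A(B) = MTBF/(MTBF+MTTR) = 7553/(7553+94.8) = 0.987604
Series availability: 0.998174 × 0.987604 = 0.9858

0.9858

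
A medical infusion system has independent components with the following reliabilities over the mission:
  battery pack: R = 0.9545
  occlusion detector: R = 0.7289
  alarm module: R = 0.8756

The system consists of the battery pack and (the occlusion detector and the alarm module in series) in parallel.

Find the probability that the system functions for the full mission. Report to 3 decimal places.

Series (occlusion detector and alarm module): 0.72890 × 0.87560 = 0.63822
Parallel (battery pack and [0.63822]): 1 − (1 − 0.95450)(1 − 0.63822) = 0.984

0.984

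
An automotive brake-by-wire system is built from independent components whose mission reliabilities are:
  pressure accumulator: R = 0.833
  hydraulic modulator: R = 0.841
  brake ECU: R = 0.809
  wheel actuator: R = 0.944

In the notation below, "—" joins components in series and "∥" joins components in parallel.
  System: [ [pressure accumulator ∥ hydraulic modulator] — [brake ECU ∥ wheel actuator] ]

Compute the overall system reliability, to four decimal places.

0.9630

Parallel (pressure accumulator and hydraulic modulator): 1 − (1 − 0.833000)(1 − 0.841000) = 0.973447
Parallel (brake ECU and wheel actuator): 1 − (1 − 0.809000)(1 − 0.944000) = 0.989304
Series ([0.973447] and [0.989304]): 0.973447 × 0.989304 = 0.9630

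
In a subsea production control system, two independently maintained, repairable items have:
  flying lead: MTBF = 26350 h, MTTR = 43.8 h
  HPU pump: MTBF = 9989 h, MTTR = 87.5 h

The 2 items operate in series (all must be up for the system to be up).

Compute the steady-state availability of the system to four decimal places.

0.9897

A(flying lead) = MTBF/(MTBF+MTTR) = 26350/(26350+43.8) = 0.998341
A(HPU pump) = MTBF/(MTBF+MTTR) = 9989/(9989+87.5) = 0.991316
Series availability: 0.998341 × 0.991316 = 0.9897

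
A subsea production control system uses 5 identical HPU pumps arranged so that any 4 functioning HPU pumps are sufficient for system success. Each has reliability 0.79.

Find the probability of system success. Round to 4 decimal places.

0.7167

R = Σ_{i=4}^{5} C(5,i) p^i (1−p)^{5−i} with p = 0.79
C(5,4)·0.79^4·0.21^1 = 0.408976
C(5,5)·0.79^5·0.21^0 = 0.307706
Sum = 0.7167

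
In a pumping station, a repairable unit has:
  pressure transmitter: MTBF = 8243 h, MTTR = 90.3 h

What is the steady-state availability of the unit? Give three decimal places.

A(pressure transmitter) = MTBF/(MTBF+MTTR) = 8243/(8243+90.3) = 0.989

0.989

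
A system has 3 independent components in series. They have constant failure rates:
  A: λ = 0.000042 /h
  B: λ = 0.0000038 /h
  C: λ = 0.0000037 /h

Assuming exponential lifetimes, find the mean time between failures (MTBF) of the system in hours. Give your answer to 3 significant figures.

Series of exponential components: λ_sys = Σ λ_i
λ_sys = 0.000042 + 0.0000038 + 0.0000037 = 4.9500e-05 /h
MTBF = 1 / λ_sys = 20200 h

20200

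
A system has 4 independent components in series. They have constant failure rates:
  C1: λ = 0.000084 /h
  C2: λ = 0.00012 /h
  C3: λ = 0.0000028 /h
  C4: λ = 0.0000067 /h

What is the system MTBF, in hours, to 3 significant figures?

4680

Series of exponential components: λ_sys = Σ λ_i
λ_sys = 0.000084 + 0.00012 + 0.0000028 + 0.0000067 = 2.1350e-04 /h
MTBF = 1 / λ_sys = 4680 h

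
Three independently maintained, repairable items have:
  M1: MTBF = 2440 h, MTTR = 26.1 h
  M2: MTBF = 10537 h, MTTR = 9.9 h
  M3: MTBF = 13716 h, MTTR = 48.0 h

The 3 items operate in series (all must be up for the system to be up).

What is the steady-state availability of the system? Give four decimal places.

A(M1) = MTBF/(MTBF+MTTR) = 2440/(2440+26.1) = 0.989416
A(M2) = MTBF/(MTBF+MTTR) = 10537/(10537+9.9) = 0.999061
A(M3) = MTBF/(MTBF+MTTR) = 13716/(13716+48.0) = 0.996513
Series availability: 0.989416 × 0.999061 × 0.996513 = 0.9850

0.9850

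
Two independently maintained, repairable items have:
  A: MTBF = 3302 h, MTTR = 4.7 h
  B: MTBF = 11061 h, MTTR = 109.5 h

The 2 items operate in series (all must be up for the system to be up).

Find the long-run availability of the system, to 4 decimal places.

A(A) = MTBF/(MTBF+MTTR) = 3302/(3302+4.7) = 0.998579
A(B) = MTBF/(MTBF+MTTR) = 11061/(11061+109.5) = 0.990197
Series availability: 0.998579 × 0.990197 = 0.9888

0.9888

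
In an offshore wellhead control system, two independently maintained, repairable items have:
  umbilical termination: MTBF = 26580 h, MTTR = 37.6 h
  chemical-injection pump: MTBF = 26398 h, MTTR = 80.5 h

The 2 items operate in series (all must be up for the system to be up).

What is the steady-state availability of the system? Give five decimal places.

0.99555

A(umbilical termination) = MTBF/(MTBF+MTTR) = 26580/(26580+37.6) = 0.998587
A(chemical-injection pump) = MTBF/(MTBF+MTTR) = 26398/(26398+80.5) = 0.996960
Series availability: 0.998587 × 0.996960 = 0.99555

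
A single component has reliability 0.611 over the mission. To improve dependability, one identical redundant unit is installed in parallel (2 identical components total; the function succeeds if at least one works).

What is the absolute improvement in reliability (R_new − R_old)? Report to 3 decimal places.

R_before = 0.611
R_after = 1 − (1 − 0.611)^2 = 0.849
ΔR = 0.849 − 0.611 = 0.238

0.238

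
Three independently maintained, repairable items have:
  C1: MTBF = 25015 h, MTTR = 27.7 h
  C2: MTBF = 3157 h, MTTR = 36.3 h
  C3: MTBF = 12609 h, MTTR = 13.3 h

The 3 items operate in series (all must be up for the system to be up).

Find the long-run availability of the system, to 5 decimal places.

A(C1) = MTBF/(MTBF+MTTR) = 25015/(25015+27.7) = 0.998894
A(C2) = MTBF/(MTBF+MTTR) = 3157/(3157+36.3) = 0.988632
A(C3) = MTBF/(MTBF+MTTR) = 12609/(12609+13.3) = 0.998946
Series availability: 0.998894 × 0.988632 × 0.998946 = 0.98650

0.98650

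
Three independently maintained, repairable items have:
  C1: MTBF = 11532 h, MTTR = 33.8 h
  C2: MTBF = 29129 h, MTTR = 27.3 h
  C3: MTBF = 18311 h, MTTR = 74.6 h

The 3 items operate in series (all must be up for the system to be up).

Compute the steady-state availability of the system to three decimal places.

A(C1) = MTBF/(MTBF+MTTR) = 11532/(11532+33.8) = 0.997078
A(C2) = MTBF/(MTBF+MTTR) = 29129/(29129+27.3) = 0.999064
A(C3) = MTBF/(MTBF+MTTR) = 18311/(18311+74.6) = 0.995942
Series availability: 0.997078 × 0.999064 × 0.995942 = 0.992

0.992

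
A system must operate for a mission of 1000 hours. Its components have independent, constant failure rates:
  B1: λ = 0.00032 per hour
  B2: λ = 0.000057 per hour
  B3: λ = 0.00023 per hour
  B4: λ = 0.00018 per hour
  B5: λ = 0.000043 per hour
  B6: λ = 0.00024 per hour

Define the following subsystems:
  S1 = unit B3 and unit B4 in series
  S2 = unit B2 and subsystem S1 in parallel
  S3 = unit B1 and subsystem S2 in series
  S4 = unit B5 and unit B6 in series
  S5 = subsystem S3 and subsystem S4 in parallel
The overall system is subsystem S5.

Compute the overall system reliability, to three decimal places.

0.929

R(B1) = exp(−0.00032 × 1000) = 0.72615
R(B2) = exp(−0.000057 × 1000) = 0.94459
R(B3) = exp(−0.00023 × 1000) = 0.79453
R(B4) = exp(−0.00018 × 1000) = 0.83527
R(B5) = exp(−0.000043 × 1000) = 0.95791
R(B6) = exp(−0.00024 × 1000) = 0.78663
Series (B3 and B4): 0.79453 × 0.83527 = 0.66365
Parallel (B2 and [0.66365]): 1 − (1 − 0.94459)(1 − 0.66365) = 0.98136
Series (B1 and [0.98136]): 0.72615 × 0.98136 = 0.71261
Series (B5 and B6): 0.95791 × 0.78663 = 0.75352
Parallel ([0.71261] and [0.75352]): 1 − (1 − 0.71261)(1 − 0.75352) = 0.929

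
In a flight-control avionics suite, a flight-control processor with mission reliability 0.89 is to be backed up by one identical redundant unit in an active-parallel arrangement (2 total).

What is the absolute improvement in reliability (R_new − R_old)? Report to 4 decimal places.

0.0979

R_before = 0.89
R_after = 1 − (1 − 0.89)^2 = 0.9879
ΔR = 0.9879 − 0.89 = 0.0979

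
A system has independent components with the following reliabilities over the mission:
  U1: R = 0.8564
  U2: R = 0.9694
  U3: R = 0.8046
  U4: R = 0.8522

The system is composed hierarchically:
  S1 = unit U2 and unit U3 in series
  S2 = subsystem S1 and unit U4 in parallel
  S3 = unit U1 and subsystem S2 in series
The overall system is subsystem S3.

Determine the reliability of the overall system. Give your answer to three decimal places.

Series (U2 and U3): 0.96940 × 0.80460 = 0.77998
Parallel ([0.77998] and U4): 1 − (1 − 0.77998)(1 − 0.85220) = 0.96748
Series (U1 and [0.96748]): 0.85640 × 0.96748 = 0.829

0.829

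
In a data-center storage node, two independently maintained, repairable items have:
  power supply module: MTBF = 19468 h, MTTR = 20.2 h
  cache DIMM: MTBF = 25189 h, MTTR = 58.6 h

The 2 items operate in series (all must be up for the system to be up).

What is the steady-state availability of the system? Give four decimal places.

0.9966

A(power supply module) = MTBF/(MTBF+MTTR) = 19468/(19468+20.2) = 0.998963
A(cache DIMM) = MTBF/(MTBF+MTTR) = 25189/(25189+58.6) = 0.997679
Series availability: 0.998963 × 0.997679 = 0.9966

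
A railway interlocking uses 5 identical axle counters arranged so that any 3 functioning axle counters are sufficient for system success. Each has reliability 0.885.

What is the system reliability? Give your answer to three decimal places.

R = Σ_{i=3}^{5} C(5,i) p^i (1−p)^{5−i} with p = 0.885
C(5,3)·0.885^3·0.115^2 = 0.09167
C(5,4)·0.885^4·0.115^1 = 0.35273
C(5,5)·0.885^5·0.115^0 = 0.54290
Sum = 0.987

0.987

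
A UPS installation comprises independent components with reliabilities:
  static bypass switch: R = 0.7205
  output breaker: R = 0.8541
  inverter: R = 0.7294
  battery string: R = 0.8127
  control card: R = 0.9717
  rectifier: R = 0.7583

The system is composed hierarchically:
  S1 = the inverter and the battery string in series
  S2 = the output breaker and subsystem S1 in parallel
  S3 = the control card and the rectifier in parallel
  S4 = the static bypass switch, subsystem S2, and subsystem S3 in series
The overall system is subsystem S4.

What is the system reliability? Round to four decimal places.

0.6731

Series (inverter and battery string): 0.729400 × 0.812700 = 0.592783
Parallel (output breaker and [0.592783]): 1 − (1 − 0.854100)(1 − 0.592783) = 0.940587
Parallel (control card and rectifier): 1 − (1 − 0.971700)(1 − 0.758300) = 0.993160
Series (static bypass switch, [0.940587], and [0.993160]): 0.720500 × 0.940587 × 0.993160 = 0.6731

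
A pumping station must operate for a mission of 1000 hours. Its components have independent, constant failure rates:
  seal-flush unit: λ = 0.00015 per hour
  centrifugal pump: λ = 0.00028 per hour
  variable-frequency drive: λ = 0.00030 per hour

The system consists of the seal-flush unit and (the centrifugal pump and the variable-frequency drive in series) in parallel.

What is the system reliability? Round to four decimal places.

R(seal-flush unit) = exp(−0.00015 × 1000) = 0.860708
R(centrifugal pump) = exp(−0.00028 × 1000) = 0.755784
R(variable-frequency drive) = exp(−0.00030 × 1000) = 0.740818
Series (centrifugal pump and variable-frequency drive): 0.755784 × 0.740818 = 0.559898
Parallel (seal-flush unit and [0.559898]): 1 − (1 − 0.860708)(1 − 0.559898) = 0.9387

0.9387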